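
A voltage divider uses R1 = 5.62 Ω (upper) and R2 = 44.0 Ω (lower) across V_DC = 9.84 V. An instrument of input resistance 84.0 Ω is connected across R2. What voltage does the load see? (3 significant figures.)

First combine the lower leg with the load: R2 ‖ R_L = 28.88 Ω.
Now apply the divider: V_out = 9.84 × 0.8371 = 8.237 V.
(Unloaded it would be 8.73 V; the load pulls it down.)

V_out ≈ 8.24 V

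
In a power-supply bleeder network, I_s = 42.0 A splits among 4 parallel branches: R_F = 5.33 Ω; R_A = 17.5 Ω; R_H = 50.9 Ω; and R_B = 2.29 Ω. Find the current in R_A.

I ≈ 3.42 A

Conductances: ΣG = 1/5.33 + 1/17.5 + 1/50.9 + 1/2.29 = 0.7011 (1/Ω).
By the current-divider rule, I = I_s · G_k/ΣG = 42.0 × 0.08151 = 3.423 A.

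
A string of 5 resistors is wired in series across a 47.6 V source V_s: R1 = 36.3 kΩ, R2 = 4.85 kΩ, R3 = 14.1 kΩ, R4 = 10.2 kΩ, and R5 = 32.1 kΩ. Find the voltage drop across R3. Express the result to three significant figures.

V ≈ 6.88 V

ΣR = 36.3 + 4.85 + 14.1 + 10.2 + 32.1 = 97.55 kΩ.
Voltage divider: V = V_s · (14.10 / 97.55) = 47.6 × 0.1445 = 6.880 V.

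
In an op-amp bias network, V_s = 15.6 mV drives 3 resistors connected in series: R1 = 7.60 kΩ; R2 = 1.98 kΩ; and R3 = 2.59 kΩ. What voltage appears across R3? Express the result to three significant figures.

Total series resistance ΣR = 7.60 + 1.98 + 2.59 = 12.17 kΩ.
V = V_s · R/ΣR = 15.6 × 0.2128 = 3.320 mV.

V ≈ 3.32 mV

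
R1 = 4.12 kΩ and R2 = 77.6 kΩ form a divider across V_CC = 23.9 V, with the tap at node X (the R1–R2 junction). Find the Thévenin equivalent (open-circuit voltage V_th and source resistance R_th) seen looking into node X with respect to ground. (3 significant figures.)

V_th is the unloaded tap voltage: V_CC · R2/(R1+R2) = 23.9 × 0.9496 = 22.70 V.
Zeroing V_CC shorts the top of R1 to ground, so R_th = R1 ‖ R2 = 3.912 kΩ.

V_th ≈ 22.7 V, R_th ≈ 3.91 kΩ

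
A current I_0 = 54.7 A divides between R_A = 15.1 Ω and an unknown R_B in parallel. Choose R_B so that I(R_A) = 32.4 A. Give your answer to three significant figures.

The fraction through R_A equals R_B/(R_A+R_B).
32.4/54.7 = R_B/(R_A + R_B) → R_B = R_A · (0.5923)/(1 − 0.5923) = 15.1 × 1.453 = 21.94 Ω.

R_B ≈ 21.9 Ω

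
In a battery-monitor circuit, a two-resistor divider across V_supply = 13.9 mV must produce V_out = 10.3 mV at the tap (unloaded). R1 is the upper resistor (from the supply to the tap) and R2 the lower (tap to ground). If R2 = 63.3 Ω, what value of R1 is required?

Required fraction k = V_out/V_supply = 0.7410.
So R1 = R2 · (V_supply/V_out − 1) = 63.3 × (13.9/10.3 − 1) = 63.3 × 0.3495 = 22.12 Ω.

R1 ≈ 22.1 Ω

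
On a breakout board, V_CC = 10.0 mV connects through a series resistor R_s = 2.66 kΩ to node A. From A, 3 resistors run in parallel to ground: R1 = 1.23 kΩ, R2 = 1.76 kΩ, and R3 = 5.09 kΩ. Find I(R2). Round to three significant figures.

Parallel bank: R_p = 1/(1/1.23 + 1/1.76 + 1/5.09) = 0.6339 kΩ.
V_A by voltage divider: V_A = 10.0 × 0.6339/(2.66 + 0.6339) = 1.924 mV.
Branch current I = V_A/R2 = 1.924/1.76 = 1.093 µA.
(Equivalently: I_total = 3.036 µA, then current-divider fraction G_k/ΣG = 0.3601.)

I ≈ 1.09 µA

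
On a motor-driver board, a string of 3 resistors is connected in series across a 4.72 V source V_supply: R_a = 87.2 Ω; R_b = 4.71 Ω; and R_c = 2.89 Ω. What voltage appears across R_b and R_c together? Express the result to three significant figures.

V ≈ 0.378 V

Series total: ΣR = 87.2 + 4.71 + 2.89 = 94.80 Ω.
R_{R_b..R_c} = 4.71 + 2.89 = 7.600 Ω.
Voltage divider: V = V_supply · (7.600 / 94.80) = 4.72 × 0.08017 = 0.3784 V.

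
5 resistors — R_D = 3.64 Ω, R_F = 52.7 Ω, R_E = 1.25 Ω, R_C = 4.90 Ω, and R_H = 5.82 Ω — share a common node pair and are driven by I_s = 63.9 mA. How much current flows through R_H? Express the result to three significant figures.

I ≈ 7.47 mA

ΣG = 1/3.64 + 1/52.7 + 1/1.25 + 1/4.90 + 1/5.82 = 1.470.
By the current-divider rule, I = I_s · G_k/ΣG = 63.9 × 0.1169 = 7.471 mA.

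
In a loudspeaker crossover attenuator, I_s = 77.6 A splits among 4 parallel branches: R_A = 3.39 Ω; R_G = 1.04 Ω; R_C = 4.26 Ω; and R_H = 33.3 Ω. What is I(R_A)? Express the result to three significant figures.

I ≈ 15.0 A

ΣG = 1/3.39 + 1/1.04 + 1/4.26 + 1/33.3 = 1.521.
Current divider: I(R_A) = I_s · G_k/ΣG = 77.6 × (0.2950/1.521) = 77.6 × 0.1939 = 15.05 A.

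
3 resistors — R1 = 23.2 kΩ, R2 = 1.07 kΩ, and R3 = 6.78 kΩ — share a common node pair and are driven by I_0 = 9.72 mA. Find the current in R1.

I ≈ 0.372 mA

Total conductance ΣG = 1/23.2 + 1/1.07 + 1/6.78 = 1.125 (units of 1/kΩ).
R1 takes the fraction G_k/ΣG = 0.04310/1.125 = 0.03831, so I = 9.72 × 0.03831 = 0.3724 mA.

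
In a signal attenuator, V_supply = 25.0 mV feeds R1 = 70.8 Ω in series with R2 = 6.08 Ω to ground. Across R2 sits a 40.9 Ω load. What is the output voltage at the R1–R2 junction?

First combine the lower leg with the load: R2 ‖ R_L = 5.293 Ω.
Then V_out = V_supply · R2'/(R1 + R2') = 25.0 × 5.293/76.09 = 1.739 mV.

V_out ≈ 1.74 mV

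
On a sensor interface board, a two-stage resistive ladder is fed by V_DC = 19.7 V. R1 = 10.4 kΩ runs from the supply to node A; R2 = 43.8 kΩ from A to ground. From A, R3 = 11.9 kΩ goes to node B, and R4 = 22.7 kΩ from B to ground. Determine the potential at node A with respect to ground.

V_A ≈ 12.8 V

Looking into the second stage from A: R3 + R4 = 34.60 kΩ appears in parallel with R2.
R2 ‖ (R3+R4) = 19.33 kΩ.
So V_A = 19.7 × 0.6502 = 12.81 V.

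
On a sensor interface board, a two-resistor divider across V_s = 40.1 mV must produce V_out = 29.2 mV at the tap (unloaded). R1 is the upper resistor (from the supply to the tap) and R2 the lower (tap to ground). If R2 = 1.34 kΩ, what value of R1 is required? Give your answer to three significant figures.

R1 ≈ 0.500 kΩ

The divider ratio is R2/(R1+R2) = 29.2/40.1 = 0.7282.
Rearranging, R1 = R2·(1−k)/k = 1.34 × 0.3733 = 0.5002 kΩ.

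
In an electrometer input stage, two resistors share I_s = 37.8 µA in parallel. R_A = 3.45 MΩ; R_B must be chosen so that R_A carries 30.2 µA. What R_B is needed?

The fraction through R_A equals R_B/(R_A+R_B).
With f = 0.7989, R_B = R_A · f/(1−f) = 3.45 × 3.974 = 13.71 MΩ.

R_B ≈ 13.7 MΩ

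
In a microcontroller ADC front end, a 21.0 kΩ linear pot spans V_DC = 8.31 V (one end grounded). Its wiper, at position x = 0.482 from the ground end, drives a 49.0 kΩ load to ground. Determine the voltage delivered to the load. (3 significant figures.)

The pot divides into 10.88 kΩ above the wiper and 10.12 kΩ below.
(x·R_p) ‖ R_L = 8.389 kΩ.
Loaded-divider output: V_out = 8.31 × 0.4354 = 3.618 V.
(Unloaded: V_out = x·V_DC = 4.01 V.)

V_out ≈ 3.62 V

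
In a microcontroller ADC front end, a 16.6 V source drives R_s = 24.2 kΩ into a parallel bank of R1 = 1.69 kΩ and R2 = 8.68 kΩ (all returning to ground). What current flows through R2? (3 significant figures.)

I ≈ 0.106 mA

Equivalent of the parallel group: R_p = 1.415 kΩ.
Node voltage V_A = V_supply · R_p/(R_s + R_p) = 16.6 × 0.05523 = 0.9167 V.
Branch current I = V_A/R2 = 0.9167/8.68 = 0.1056 mA.
(Check via current divider: I_total = 0.6481 mA; share G_k/ΣG = 0.1630 → same result.)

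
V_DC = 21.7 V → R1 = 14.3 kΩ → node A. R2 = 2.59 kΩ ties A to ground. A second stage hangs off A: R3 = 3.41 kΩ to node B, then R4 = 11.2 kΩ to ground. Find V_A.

V_A ≈ 2.89 V

Looking into the second stage from A: R3 + R4 = 14.61 kΩ appears in parallel with R2.
R2 ‖ (R3+R4) = 2.200 kΩ.
So V_A = 21.7 × 0.1333 = 2.893 V.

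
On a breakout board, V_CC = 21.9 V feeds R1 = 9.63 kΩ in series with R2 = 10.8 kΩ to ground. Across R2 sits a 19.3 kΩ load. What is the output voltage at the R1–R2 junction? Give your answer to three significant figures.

V_out ≈ 9.16 V

R2 ‖ R_L = (10.8 × 19.3)/(10.8 + 19.3) = 6.925 kΩ.
Then V_out = V_CC · R2'/(R1 + R2') = 21.9 × 6.925/16.55 = 9.161 V.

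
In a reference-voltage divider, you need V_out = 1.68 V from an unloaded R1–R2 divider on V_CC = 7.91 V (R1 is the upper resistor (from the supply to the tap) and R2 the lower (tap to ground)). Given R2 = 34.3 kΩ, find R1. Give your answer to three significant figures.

V_out/V_CC = R2/(R1+R2) = 0.2124.
So R1 = R2 · (V_CC/V_out − 1) = 34.3 × (7.91/1.68 − 1) = 34.3 × 3.708 = 127.2 kΩ.

R1 ≈ 127 kΩ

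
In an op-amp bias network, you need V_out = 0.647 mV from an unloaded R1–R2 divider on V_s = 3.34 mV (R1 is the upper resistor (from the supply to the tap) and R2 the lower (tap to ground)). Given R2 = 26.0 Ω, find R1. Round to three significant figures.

R1 ≈ 108 Ω

The divider ratio is R2/(R1+R2) = 0.647/3.34 = 0.1937.
Rearranging, R1 = R2·(1−k)/k = 26.0 × 4.162 = 108.2 Ω.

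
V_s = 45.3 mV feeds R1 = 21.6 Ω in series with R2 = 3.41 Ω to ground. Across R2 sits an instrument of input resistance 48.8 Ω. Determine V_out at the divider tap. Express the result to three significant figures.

V_out ≈ 5.82 mV

The load sits in parallel with R2, giving an effective lower resistance R2' = R2·R_L/(R2+R_L) = 3.187 Ω.
Then V_out = V_s · R2'/(R1 + R2') = 45.3 × 3.187/24.79 = 5.825 mV.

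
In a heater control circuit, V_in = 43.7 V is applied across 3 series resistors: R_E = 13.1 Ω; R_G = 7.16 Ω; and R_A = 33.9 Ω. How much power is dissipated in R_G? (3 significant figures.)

P ≈ 4.66 W

The common current is I = 43.7/54.16 = 0.8069 A.
V(R_G) = I·R = 5.777 V; P = V·I = 5.777 × 0.8069 = 4.661 W.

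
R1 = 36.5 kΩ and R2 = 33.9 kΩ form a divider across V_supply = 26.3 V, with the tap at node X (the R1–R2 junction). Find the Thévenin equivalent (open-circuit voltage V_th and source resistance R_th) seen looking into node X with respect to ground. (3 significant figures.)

Open-circuit (no load on X): V_th = V_supply · R2/(R1 + R2) = 26.3 × 33.9/(36.50 + 33.9) = 12.66 V.
Looking into X with the source shorted: R_th = R1·R2/(R1+R2) = 36.50 × 33.9/70.40 = 17.58 kΩ.

V_th ≈ 12.7 V, R_th ≈ 17.6 kΩ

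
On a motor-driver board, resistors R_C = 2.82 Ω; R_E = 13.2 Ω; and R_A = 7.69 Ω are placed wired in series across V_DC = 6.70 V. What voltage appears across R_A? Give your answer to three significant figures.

V ≈ 2.17 V

ΣR = 2.82 + 13.2 + 7.69 = 23.71 Ω.
By the voltage-divider rule, V = 6.70 × 7.690/23.71 = 2.173 V.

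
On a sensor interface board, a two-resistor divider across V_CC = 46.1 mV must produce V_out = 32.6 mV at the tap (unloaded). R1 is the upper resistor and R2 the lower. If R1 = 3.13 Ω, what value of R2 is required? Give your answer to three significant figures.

The divider ratio is R2/(R1+R2) = 32.6/46.1 = 0.7072.
Rearranging, R2 = R1·k/(1−k) = 3.13 × 2.415 = 7.558 Ω.

R2 ≈ 7.56 Ω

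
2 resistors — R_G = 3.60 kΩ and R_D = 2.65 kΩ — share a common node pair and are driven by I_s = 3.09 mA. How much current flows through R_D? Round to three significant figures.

For two parallel branches, I_k = I_s · (other R)/(sum of R).
I(R_D) = 3.09 × 3.60/(3.60 + 2.65) = 3.09 × 0.5760 = 1.780 mA.

I ≈ 1.78 mA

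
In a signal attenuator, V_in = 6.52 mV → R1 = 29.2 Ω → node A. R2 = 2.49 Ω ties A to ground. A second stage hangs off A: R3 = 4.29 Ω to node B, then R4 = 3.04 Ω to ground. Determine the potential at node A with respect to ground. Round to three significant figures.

Looking into the second stage from A: R3 + R4 = 7.330 Ω appears in parallel with R2.
Effective lower resistance at A: R2 ‖ 7.330 = 1.859 Ω.
V_A = 6.52 × 1.859/(29.2 + 1.859) = 0.3902 mV.

V_A ≈ 0.390 mV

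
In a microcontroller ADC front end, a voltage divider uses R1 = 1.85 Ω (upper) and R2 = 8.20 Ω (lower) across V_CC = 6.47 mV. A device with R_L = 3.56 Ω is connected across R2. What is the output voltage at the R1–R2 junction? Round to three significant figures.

V_out ≈ 3.71 mV

R2 ‖ R_L = (8.20 × 3.56)/(8.20 + 3.56) = 2.482 Ω.
Voltage divider with the loaded lower leg: V_out = 6.47 × 2.482/(1.85 + 2.482) = 6.47 × 0.5730 = 3.707 mV.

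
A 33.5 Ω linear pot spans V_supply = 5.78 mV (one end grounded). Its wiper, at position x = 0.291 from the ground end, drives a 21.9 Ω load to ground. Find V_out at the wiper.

V_out ≈ 1.28 mV

The pot divides into 23.75 Ω above the wiper and 9.748 Ω below.
R_L loads the lower segment: effective lower R = 6.746 Ω.
Loaded-divider output: V_out = 5.78 × 0.2212 = 1.278 mV.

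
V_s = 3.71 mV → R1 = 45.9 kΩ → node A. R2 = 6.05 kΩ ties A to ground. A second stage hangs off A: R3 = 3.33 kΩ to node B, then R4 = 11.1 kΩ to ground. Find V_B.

Node A sees R2 in parallel with the series input of stage 2, R3 + R4 = 14.43 kΩ.
Effective lower resistance at A: R2 ‖ 14.43 = 4.263 kΩ.
So V_A = 3.71 × 0.08498 = 0.3153 mV.
V_B = V_A × 0.7692 = 0.2425 mV.

V_B ≈ 0.243 mV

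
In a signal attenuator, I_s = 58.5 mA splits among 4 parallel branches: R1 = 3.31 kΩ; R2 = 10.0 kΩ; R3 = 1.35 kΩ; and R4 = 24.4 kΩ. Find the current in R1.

ΣG = 1/3.31 + 1/10.0 + 1/1.35 + 1/24.4 = 1.184.
By the current-divider rule, I = I_s · G_k/ΣG = 58.5 × 0.2552 = 14.93 mA.

I ≈ 14.9 mA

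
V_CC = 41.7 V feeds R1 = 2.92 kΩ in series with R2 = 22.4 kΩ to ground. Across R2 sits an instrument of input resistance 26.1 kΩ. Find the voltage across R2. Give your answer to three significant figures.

The load sits in parallel with R2, giving an effective lower resistance R2' = R2·R_L/(R2+R_L) = 12.05 kΩ.
Now apply the divider: V_out = 41.7 × 0.8050 = 33.57 V.

V_out ≈ 33.6 V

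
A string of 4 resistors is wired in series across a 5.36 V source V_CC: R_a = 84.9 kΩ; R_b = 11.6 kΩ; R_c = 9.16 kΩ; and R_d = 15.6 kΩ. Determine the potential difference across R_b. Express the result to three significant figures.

V ≈ 0.513 V

Series total: ΣR = 84.9 + 11.6 + 9.16 + 15.6 = 121.3 kΩ.
By the voltage-divider rule, V = 5.36 × 11.60/121.3 = 0.5127 V.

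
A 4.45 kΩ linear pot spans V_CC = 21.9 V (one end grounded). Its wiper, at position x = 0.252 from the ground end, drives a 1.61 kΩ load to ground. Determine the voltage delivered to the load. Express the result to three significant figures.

The pot divides into 3.329 kΩ above the wiper and 1.121 kΩ below.
Lower segment in parallel with the load: 1.121 ‖ 1.61 = 0.6610 kΩ.
V_out = 21.9 × 0.6610/(3.329 + 0.6610) = 3.628 V.

V_out ≈ 3.63 V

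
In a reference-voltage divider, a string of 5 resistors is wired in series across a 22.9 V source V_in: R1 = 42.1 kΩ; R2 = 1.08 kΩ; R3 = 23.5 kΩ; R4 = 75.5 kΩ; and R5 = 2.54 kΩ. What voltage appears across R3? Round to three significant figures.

V ≈ 3.72 V

ΣR = 42.1 + 1.08 + 23.5 + 75.5 + 2.54 = 144.7 kΩ.
Voltage divider: V = V_in · (23.50 / 144.7) = 22.9 × 0.1624 = 3.719 V.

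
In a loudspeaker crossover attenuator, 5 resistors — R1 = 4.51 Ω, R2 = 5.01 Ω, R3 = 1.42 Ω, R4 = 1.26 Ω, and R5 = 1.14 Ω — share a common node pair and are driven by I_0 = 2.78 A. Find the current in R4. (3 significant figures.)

I ≈ 0.789 A

Total conductance ΣG = 1/4.51 + 1/5.01 + 1/1.42 + 1/1.26 + 1/1.14 = 2.796 (units of 1/Ω).
By the current-divider rule, I = I_0 · G_k/ΣG = 2.78 × 0.2838 = 0.7890 A.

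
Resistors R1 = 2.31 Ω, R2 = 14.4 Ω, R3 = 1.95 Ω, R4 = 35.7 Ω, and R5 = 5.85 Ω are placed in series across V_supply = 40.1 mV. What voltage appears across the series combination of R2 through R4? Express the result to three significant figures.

V ≈ 34.7 mV

Series total: ΣR = 2.31 + 14.4 + 1.95 + 35.7 + 5.85 = 60.21 Ω.
R_{R2..R4} = 14.4 + 1.95 + 35.7 = 52.05 Ω.
Voltage divider: V = V_supply · (52.05 / 60.21) = 40.1 × 0.8645 = 34.67 mV.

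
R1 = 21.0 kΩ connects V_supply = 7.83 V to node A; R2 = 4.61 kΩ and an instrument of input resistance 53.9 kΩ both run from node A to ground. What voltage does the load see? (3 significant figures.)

The load sits in parallel with R2, giving an effective lower resistance R2' = R2·R_L/(R2+R_L) = 4.247 kΩ.
Voltage divider with the loaded lower leg: V_out = 7.83 × 4.247/(21.0 + 4.247) = 7.83 × 0.1682 = 1.317 V.

V_out ≈ 1.32 V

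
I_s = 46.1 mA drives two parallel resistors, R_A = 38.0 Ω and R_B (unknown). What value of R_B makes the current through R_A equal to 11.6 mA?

Two-branch current divider: I_A = I_s · R_B/(R_A + R_B).
With f = 0.2516, R_B = R_A · f/(1−f) = 38.0 × 0.3362 = 12.78 Ω.

R_B ≈ 12.8 Ω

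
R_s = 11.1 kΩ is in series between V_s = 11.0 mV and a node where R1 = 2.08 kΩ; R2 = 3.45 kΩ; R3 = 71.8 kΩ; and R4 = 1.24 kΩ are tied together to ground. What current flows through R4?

I ≈ 0.475 µA

Combine the parallel branches: R_p = (1/2.08 + 1/3.45 + 1/71.8 + 1/1.24)⁻¹ = 0.6285 kΩ.
V_A = 11.0 × 0.6285/11.73 = 0.5895 mV.
I(R4) = V_A / R4 = 0.5895/1.24 = 0.4754 µA.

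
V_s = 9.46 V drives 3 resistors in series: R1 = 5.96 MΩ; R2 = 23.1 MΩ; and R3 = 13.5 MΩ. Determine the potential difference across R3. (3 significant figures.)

V ≈ 3.00 V

Total series resistance ΣR = 5.96 + 23.1 + 13.5 = 42.56 MΩ.
Voltage divider: V = V_s · (13.50 / 42.56) = 9.46 × 0.3172 = 3.001 V.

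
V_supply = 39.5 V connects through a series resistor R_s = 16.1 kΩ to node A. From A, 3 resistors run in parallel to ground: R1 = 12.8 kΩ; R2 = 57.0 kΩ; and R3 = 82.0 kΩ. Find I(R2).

Equivalent of the parallel group: R_p = 9.271 kΩ.
Node voltage V_A = V_supply · R_p/(R_s + R_p) = 39.5 × 0.3654 = 14.43 V.
I(R2) = V_A / R2 = 14.43/57.0 = 0.2532 mA.

I ≈ 0.253 mA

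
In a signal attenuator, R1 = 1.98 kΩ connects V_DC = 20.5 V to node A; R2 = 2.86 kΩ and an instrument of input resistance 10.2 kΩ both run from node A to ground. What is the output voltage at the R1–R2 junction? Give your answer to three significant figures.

First combine the lower leg with the load: R2 ‖ R_L = 2.234 kΩ.
Voltage divider with the loaded lower leg: V_out = 20.5 × 2.234/(1.98 + 2.234) = 20.5 × 0.5301 = 10.87 V.
(Unloaded it would be 12.1 V; the load pulls it down.)

V_out ≈ 10.9 V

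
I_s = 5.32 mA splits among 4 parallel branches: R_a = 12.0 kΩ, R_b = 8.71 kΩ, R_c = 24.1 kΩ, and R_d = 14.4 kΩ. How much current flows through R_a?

Conductances: ΣG = 1/12.0 + 1/8.71 + 1/24.1 + 1/14.4 = 0.3091 (1/kΩ).
Current divider: I(R_a) = I_s · G_k/ΣG = 5.32 × (0.08333/0.3091) = 5.32 × 0.2696 = 1.434 mA.

I ≈ 1.43 mA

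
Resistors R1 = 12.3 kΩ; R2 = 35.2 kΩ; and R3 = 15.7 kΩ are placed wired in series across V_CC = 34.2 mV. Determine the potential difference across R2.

V ≈ 19.0 mV

Series total: ΣR = 12.3 + 35.2 + 15.7 = 63.20 kΩ.
V = V_CC · R/ΣR = 34.2 × 0.5570 = 19.05 mV.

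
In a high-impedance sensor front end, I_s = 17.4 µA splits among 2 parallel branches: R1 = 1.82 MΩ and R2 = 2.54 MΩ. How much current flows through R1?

Two-branch current divider: I_k = I_s · R_other/(R_1 + R_2).
I(R1) = 17.4 × 2.54/(1.82 + 2.54) = 17.4 × 0.5826 = 10.14 µA.

I ≈ 10.1 µA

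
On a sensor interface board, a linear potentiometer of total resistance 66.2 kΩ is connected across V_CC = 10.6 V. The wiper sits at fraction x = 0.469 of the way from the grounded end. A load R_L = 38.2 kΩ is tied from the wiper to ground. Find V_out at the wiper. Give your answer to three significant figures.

V_out ≈ 3.47 V

Lower segment x·R_p = 31.05 kΩ; upper segment (1−x)·R_p = 35.15 kΩ.
(x·R_p) ‖ R_L = 17.13 kΩ.
Then V_out = V_CC · 17.13/(35.15 + 17.13) = 3.473 V.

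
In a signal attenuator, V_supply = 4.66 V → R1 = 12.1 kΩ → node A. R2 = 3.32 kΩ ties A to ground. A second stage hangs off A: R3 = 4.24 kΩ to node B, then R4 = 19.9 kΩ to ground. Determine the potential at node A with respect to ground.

Node A sees R2 in parallel with the series input of stage 2, R3 + R4 = 24.14 kΩ.
R2 ‖ (R3+R4) = 2.919 kΩ.
V_A = 4.66 × 2.919/(12.1 + 2.919) = 0.9056 V.

V_A ≈ 0.906 V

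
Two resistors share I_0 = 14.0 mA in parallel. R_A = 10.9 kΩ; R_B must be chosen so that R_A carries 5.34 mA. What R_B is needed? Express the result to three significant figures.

R_B ≈ 6.72 kΩ

In a two-way split, I_A/I_0 = R_B/(R_A + R_B).
With f = 0.3814, R_B = R_A · f/(1−f) = 10.9 × 0.6166 = 6.721 kΩ.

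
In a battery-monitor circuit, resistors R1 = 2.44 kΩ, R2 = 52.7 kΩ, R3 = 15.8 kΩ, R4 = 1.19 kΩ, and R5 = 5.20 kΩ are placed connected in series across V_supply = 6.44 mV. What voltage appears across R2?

V ≈ 4.39 mV

Total series resistance ΣR = 2.44 + 52.7 + 15.8 + 1.19 + 5.20 = 77.33 kΩ.
V = V_supply · R/ΣR = 6.44 × 0.6815 = 4.389 mV.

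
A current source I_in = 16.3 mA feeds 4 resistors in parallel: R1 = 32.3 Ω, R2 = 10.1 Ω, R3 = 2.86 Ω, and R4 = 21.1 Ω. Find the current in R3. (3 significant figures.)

I ≈ 10.8 mA

Total conductance ΣG = 1/32.3 + 1/10.1 + 1/2.86 + 1/21.1 = 0.5270 (units of 1/Ω).
By the current-divider rule, I = I_in · G_k/ΣG = 16.3 × 0.6635 = 10.81 mA.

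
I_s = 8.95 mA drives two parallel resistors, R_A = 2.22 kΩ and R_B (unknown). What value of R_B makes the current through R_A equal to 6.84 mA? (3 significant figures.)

R_B ≈ 7.20 kΩ

The fraction through R_A equals R_B/(R_A+R_B).
6.84/8.95 = R_B/(R_A + R_B) → R_B = R_A · (0.7642)/(1 − 0.7642) = 2.22 × 3.242 = 7.197 kΩ.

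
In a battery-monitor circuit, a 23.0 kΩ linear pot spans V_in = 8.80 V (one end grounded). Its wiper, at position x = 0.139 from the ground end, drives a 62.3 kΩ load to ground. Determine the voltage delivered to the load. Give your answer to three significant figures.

Lower segment x·R_p = 3.197 kΩ; upper segment (1−x)·R_p = 19.80 kΩ.
Lower segment in parallel with the load: 3.197 ‖ 62.3 = 3.041 kΩ.
V_out = 8.80 × 3.041/(19.80 + 3.041) = 1.171 V.

V_out ≈ 1.17 V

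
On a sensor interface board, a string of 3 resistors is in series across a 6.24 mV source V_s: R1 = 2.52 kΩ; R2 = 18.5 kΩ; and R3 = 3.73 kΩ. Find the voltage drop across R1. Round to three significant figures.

Total series resistance ΣR = 2.52 + 18.5 + 3.73 = 24.75 kΩ.
V = V_s · R/ΣR = 6.24 × 0.1018 = 0.6353 mV.

V ≈ 0.635 mV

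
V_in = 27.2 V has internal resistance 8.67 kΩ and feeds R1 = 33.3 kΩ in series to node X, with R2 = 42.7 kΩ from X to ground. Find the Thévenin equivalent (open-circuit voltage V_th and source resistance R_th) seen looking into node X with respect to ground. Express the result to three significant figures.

V_th ≈ 13.7 V, R_th ≈ 21.2 kΩ

R1' = 8.67 + 33.3 = 41.97 kΩ (source resistance + R1).
Open-circuit (no load on X): V_th = V_in · R2/(R1' + R2) = 27.2 × 42.7/(41.97 + 42.7) = 13.72 V.
Looking into X with the source shorted: R_th = R1'·R2/(R1'+R2) = 41.97 × 42.7/84.67 = 21.17 kΩ.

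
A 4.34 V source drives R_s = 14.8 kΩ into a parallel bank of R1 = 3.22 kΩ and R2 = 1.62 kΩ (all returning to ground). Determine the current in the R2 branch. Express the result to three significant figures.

Parallel bank: R_p = 1/(1/3.22 + 1/1.62) = 1.078 kΩ.
Node voltage V_A = V_supply · R_p/(R_s + R_p) = 4.34 × 0.06788 = 0.2946 V.
I(R2) = V_A / R2 = 0.2946/1.62 = 0.1818 mA.

I ≈ 0.182 mA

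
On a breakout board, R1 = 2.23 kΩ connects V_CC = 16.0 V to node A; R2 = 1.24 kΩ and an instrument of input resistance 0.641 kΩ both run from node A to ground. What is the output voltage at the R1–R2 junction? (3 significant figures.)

V_out ≈ 2.55 V

R2 ‖ R_L = (1.24 × 0.641)/(1.24 + 0.641) = 0.4226 kΩ.
Voltage divider with the loaded lower leg: V_out = 16.0 × 0.4226/(2.23 + 0.4226) = 16.0 × 0.1593 = 2.549 V.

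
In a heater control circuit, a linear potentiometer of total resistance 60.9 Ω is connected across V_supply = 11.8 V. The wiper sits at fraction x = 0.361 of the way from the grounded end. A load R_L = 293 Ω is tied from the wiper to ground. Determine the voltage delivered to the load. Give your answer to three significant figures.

V_out ≈ 4.06 V

Split the track: R_lower = x·R_p = 21.98 Ω, R_upper = (1−x)·R_p = 38.92 Ω.
R_L loads the lower segment: effective lower R = 20.45 Ω.
Loaded-divider output: V_out = 11.8 × 0.3445 = 4.065 V.
(Unloaded: V_out = x·V_supply = 4.26 V.)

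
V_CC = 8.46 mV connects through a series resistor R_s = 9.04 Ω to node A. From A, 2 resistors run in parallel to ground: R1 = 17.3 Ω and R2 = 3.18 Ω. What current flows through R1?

Parallel bank: R_p = 1/(1/17.3 + 1/3.18) = 2.686 Ω.
V_A = 8.46 × 2.686/11.73 = 1.938 mV.
I(R1) = V_A / R1 = 1.938/17.3 = 0.1120 mA.
(Equivalently: I_total = 0.7215 mA, then current-divider fraction G_k/ΣG = 0.1553.)

I ≈ 0.112 mA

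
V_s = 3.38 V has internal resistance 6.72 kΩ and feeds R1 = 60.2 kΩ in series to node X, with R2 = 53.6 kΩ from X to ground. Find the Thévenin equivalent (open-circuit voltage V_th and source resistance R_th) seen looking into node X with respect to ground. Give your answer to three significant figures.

V_th ≈ 1.50 V, R_th ≈ 29.8 kΩ

R1' = 6.72 + 60.2 = 66.92 kΩ (source resistance + R1).
With X open, the divider is unloaded: V_th = 3.38 × 53.6/120.5 = 1.503 V.
Zeroing V_s shorts the top of R1' to ground, so R_th = R1' ‖ R2 = 29.76 kΩ.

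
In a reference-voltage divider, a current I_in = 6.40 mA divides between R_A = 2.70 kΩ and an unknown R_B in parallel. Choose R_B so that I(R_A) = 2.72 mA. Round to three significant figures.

In a two-way split, I_A/I_in = R_B/(R_A + R_B).
2.72/6.40 = R_B/(R_A + R_B) → R_B = R_A · (0.4250)/(1 − 0.4250) = 2.70 × 0.7391 = 1.996 kΩ.

R_B ≈ 2.00 kΩ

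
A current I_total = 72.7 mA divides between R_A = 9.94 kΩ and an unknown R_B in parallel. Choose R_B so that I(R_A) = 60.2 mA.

Two-branch current divider: I_A = I_total · R_B/(R_A + R_B).
With f = 0.8281, R_B = R_A · f/(1−f) = 9.94 × 4.816 = 47.87 kΩ.

R_B ≈ 47.9 kΩ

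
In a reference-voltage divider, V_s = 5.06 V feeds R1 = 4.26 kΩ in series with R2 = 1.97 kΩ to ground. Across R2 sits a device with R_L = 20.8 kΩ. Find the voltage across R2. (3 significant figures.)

V_out ≈ 1.50 V

The load sits in parallel with R2, giving an effective lower resistance R2' = R2·R_L/(R2+R_L) = 1.800 kΩ.
Then V_out = V_s · R2'/(R1 + R2') = 5.06 × 1.800/6.060 = 1.503 V.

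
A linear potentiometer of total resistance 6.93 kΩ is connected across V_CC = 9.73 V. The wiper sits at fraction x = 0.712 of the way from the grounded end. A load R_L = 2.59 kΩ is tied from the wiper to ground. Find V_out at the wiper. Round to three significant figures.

Lower segment x·R_p = 4.934 kΩ; upper segment (1−x)·R_p = 1.996 kΩ.
(x·R_p) ‖ R_L = 1.698 kΩ.
Loaded-divider output: V_out = 9.73 × 0.4598 = 4.473 V.

V_out ≈ 4.47 V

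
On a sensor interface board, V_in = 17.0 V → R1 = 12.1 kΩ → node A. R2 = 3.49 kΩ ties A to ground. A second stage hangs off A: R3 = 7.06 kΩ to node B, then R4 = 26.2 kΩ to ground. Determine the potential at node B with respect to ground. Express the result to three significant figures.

The second stage (R3 + R4 = 33.26 kΩ) loads node A in parallel with R2.
R2 ‖ (R3+R4) = 3.159 kΩ.
V_A = 17.0 × 3.159/(12.1 + 3.159) = 3.519 V.
Stage 2 is unloaded, so V_B = V_A · R4/(R3+R4) = 3.519 × 26.2/33.26 = 2.772 V.

V_B ≈ 2.77 V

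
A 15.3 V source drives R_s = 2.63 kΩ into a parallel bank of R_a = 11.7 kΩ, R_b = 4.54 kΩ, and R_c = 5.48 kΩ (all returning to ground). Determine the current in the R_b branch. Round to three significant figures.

I ≈ 1.48 mA

Combine the parallel branches: R_p = (1/11.7 + 1/4.54 + 1/5.48)⁻¹ = 2.048 kΩ.
V_A by voltage divider: V_A = 15.3 × 2.048/(2.63 + 2.048) = 6.699 V.
Branch current I = V_A/R_b = 6.699/4.54 = 1.475 mA.
(Check via current divider: I_total = 3.270 mA; share G_k/ΣG = 0.4512 → same result.)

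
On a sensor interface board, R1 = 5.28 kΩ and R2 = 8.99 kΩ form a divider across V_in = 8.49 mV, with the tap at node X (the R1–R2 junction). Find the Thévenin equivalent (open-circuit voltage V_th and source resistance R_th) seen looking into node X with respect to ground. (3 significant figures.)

V_th ≈ 5.35 mV, R_th ≈ 3.33 kΩ

Open-circuit (no load on X): V_th = V_in · R2/(R1 + R2) = 8.49 × 8.99/(5.280 + 8.99) = 5.349 mV.
Zeroing V_in shorts the top of R1 to ground, so R_th = R1 ‖ R2 = 3.326 kΩ.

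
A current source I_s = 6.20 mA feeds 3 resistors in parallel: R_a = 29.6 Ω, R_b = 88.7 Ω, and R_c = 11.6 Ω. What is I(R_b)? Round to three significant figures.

I ≈ 0.533 mA

Total conductance ΣG = 1/29.6 + 1/88.7 + 1/11.6 = 0.1313 (units of 1/Ω).
R_b takes the fraction G_k/ΣG = 0.01127/0.1313 = 0.08589, so I = 6.20 × 0.08589 = 0.5325 mA.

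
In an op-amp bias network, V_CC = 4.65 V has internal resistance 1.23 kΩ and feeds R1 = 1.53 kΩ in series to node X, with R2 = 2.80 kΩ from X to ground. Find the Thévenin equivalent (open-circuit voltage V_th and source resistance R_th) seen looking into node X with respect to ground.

R1' = 1.23 + 1.53 = 2.760 kΩ (source resistance + R1).
Open-circuit (no load on X): V_th = V_CC · R2/(R1' + R2) = 4.65 × 2.80/(2.760 + 2.80) = 2.342 V.
Zeroing V_CC shorts the top of R1' to ground, so R_th = R1' ‖ R2 = 1.390 kΩ.

V_th ≈ 2.34 V, R_th ≈ 1.39 kΩ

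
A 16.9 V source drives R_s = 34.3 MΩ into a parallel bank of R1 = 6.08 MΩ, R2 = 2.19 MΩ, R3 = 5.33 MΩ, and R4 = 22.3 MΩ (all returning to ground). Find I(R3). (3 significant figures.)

Parallel bank: R_p = 1/(1/6.08 + 1/2.19 + 1/5.33 + 1/22.3) = 1.172 MΩ.
V_A = 16.9 × 1.172/35.47 = 0.5582 V.
I(R3) = V_A / R3 = 0.5582/5.33 = 0.1047 µA.
(Equivalently: I_total = 0.4764 µA, then current-divider fraction G_k/ΣG = 0.2198.)

I ≈ 0.105 µA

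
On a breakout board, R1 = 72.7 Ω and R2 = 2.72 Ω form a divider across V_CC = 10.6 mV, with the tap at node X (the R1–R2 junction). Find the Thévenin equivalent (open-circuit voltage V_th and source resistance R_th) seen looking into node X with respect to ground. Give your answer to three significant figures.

V_th ≈ 0.382 mV, R_th ≈ 2.62 Ω

With X open, the divider is unloaded: V_th = 10.6 × 2.72/75.42 = 0.3823 mV.
With V_CC suppressed (replaced by a short), R_th = R1 ‖ R2 = (72.70 × 2.72)/(72.70 + 2.72) = 2.622 Ω.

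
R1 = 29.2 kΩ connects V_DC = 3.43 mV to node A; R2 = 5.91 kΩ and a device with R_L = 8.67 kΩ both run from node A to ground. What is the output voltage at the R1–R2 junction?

V_out ≈ 0.368 mV

First combine the lower leg with the load: R2 ‖ R_L = 3.514 kΩ.
Voltage divider with the loaded lower leg: V_out = 3.43 × 3.514/(29.2 + 3.514) = 3.43 × 0.1074 = 0.3685 mV.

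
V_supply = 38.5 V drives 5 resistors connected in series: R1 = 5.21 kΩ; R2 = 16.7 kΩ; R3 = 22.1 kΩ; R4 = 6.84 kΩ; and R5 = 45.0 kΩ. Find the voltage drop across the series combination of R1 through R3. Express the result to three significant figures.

V ≈ 17.7 V

ΣR = 5.21 + 16.7 + 22.1 + 6.84 + 45.0 = 95.85 kΩ.
R_{R1..R3} = 5.21 + 16.7 + 22.1 = 44.01 kΩ.
By the voltage-divider rule, V = 38.5 × 44.01/95.85 = 17.68 V.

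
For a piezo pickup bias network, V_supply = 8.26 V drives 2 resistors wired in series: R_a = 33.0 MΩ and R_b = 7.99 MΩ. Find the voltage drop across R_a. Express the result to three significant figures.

V ≈ 6.65 V

Total series resistance ΣR = 33.0 + 7.99 = 40.99 MΩ.
Voltage divider: V = V_supply · (33.00 / 40.99) = 8.26 × 0.8051 = 6.650 V.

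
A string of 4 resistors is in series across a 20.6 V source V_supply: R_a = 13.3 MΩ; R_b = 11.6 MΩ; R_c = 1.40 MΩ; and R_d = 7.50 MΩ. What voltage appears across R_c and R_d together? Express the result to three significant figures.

Series total: ΣR = 13.3 + 11.6 + 1.40 + 7.50 = 33.80 MΩ.
R_{R_c..R_d} = 1.40 + 7.50 = 8.900 MΩ.
By the voltage-divider rule, V = 20.6 × 8.900/33.80 = 5.424 V.

V ≈ 5.42 V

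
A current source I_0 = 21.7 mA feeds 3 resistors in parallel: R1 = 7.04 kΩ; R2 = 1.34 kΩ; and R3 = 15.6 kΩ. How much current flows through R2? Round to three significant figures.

Conductances: ΣG = 1/7.04 + 1/1.34 + 1/15.6 = 0.9524 (1/kΩ).
Current divider: I(R2) = I_0 · G_k/ΣG = 21.7 × (0.7463/0.9524) = 21.7 × 0.7836 = 17.00 mA.

I ≈ 17.0 mA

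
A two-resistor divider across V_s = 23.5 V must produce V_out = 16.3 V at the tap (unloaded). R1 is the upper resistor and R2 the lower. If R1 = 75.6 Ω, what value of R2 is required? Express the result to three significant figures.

R2 ≈ 171 Ω

V_out/V_s = R2/(R1+R2) = 0.6936.
Rearranging, R2 = R1·k/(1−k) = 75.6 × 2.264 = 171.2 Ω.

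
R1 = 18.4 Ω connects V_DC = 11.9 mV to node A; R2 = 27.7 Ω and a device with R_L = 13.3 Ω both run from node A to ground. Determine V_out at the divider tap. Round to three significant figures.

V_out ≈ 3.90 mV

First combine the lower leg with the load: R2 ‖ R_L = 8.986 Ω.
Now apply the divider: V_out = 11.9 × 0.3281 = 3.905 mV.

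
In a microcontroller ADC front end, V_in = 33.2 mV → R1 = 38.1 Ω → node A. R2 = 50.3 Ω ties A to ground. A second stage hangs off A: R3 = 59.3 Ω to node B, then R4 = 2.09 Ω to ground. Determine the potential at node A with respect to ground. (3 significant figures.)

V_A ≈ 14.0 mV

Looking into the second stage from A: R3 + R4 = 61.39 Ω appears in parallel with R2.
R2 ‖ (R3+R4) = 27.65 Ω.
V_A = 33.2 × 27.65/(38.1 + 27.65) = 13.96 mV.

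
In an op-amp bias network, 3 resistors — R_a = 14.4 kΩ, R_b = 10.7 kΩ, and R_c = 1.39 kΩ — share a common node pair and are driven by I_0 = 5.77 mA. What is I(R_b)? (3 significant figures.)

I ≈ 0.611 mA

Total conductance ΣG = 1/14.4 + 1/10.7 + 1/1.39 = 0.8823 (units of 1/kΩ).
R_b takes the fraction G_k/ΣG = 0.09346/0.8823 = 0.1059, so I = 5.77 × 0.1059 = 0.6112 mA.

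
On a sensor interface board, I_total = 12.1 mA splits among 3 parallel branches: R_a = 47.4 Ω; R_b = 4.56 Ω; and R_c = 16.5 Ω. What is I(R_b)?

Conductances: ΣG = 1/47.4 + 1/4.56 + 1/16.5 = 0.3010 (1/Ω).
R_b takes the fraction G_k/ΣG = 0.2193/0.3010 = 0.7286, so I = 12.1 × 0.7286 = 8.816 mA.

I ≈ 8.82 mA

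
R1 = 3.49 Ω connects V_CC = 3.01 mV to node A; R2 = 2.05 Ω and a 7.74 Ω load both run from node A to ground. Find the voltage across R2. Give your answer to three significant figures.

The load sits in parallel with R2, giving an effective lower resistance R2' = R2·R_L/(R2+R_L) = 1.621 Ω.
Voltage divider with the loaded lower leg: V_out = 3.01 × 1.621/(3.49 + 1.621) = 3.01 × 0.3171 = 0.9545 mV.

V_out ≈ 0.955 mV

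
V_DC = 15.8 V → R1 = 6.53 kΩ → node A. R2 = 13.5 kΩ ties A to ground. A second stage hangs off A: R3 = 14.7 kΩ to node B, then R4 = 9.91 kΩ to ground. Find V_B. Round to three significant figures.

V_B ≈ 3.64 V

The second stage (R3 + R4 = 24.61 kΩ) loads node A in parallel with R2.
R2 ‖ (R3+R4) = 8.718 kΩ.
First divider: V_A = V_DC · 8.718/(6.53 + 8.718) = 9.034 V.
V_B = V_A × 0.4027 = 3.638 V.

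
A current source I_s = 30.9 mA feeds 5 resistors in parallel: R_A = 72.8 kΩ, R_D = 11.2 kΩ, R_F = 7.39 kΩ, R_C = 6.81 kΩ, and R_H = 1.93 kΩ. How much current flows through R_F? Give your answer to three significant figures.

I ≈ 4.63 mA

ΣG = 1/72.8 + 1/11.2 + 1/7.39 + 1/6.81 + 1/1.93 = 0.9033.
R_F takes the fraction G_k/ΣG = 0.1353/0.9033 = 0.1498, so I = 30.9 × 0.1498 = 4.629 mA.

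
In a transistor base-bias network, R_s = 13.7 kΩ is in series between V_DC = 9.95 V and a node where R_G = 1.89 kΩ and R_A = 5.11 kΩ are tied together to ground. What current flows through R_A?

I ≈ 0.178 mA

Parallel bank: R_p = 1/(1/1.89 + 1/5.11) = 1.380 kΩ.
Node voltage V_A = V_DC · R_p/(R_s + R_p) = 9.95 × 0.09149 = 0.9104 V.
I(R_A) = V_A / R_A = 0.9104/5.11 = 0.1782 mA.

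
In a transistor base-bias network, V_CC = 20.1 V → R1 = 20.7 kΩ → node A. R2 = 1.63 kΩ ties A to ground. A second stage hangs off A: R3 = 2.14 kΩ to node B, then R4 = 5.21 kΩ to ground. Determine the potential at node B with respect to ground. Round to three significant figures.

V_B ≈ 0.863 V

The second stage (R3 + R4 = 7.350 kΩ) loads node A in parallel with R2.
R2 ‖ (R3+R4) = 1.334 kΩ.
V_A = 20.1 × 1.334/(20.7 + 1.334) = 1.217 V.
Then the unloaded second divider: V_B = V_A × R4/(R3+R4) = 1.217 × 0.7088 = 0.8627 V.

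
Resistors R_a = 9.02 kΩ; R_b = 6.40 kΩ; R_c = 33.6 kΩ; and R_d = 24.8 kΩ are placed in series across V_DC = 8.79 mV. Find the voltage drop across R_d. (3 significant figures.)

Series total: ΣR = 9.02 + 6.40 + 33.6 + 24.8 = 73.82 kΩ.
Voltage divider: V = V_DC · (24.80 / 73.82) = 8.79 × 0.3360 = 2.953 mV.

V ≈ 2.95 mV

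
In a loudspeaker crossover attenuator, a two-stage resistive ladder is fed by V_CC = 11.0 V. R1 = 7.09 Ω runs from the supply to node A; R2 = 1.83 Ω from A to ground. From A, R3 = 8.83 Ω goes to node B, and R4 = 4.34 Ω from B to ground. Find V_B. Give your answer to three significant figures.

Looking into the second stage from A: R3 + R4 = 13.17 Ω appears in parallel with R2.
Effective lower resistance at A: R2 ‖ 13.17 = 1.607 Ω.
First divider: V_A = V_CC · 1.607/(7.09 + 1.607) = 2.032 V.
Stage 2 is unloaded, so V_B = V_A · R4/(R3+R4) = 2.032 × 4.34/13.17 = 0.6697 V.

V_B ≈ 0.670 V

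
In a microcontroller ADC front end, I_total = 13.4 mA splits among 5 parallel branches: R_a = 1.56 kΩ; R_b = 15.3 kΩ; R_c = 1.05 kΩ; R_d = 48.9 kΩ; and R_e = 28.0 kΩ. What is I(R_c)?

I ≈ 7.44 mA

ΣG = 1/1.56 + 1/15.3 + 1/1.05 + 1/48.9 + 1/28.0 = 1.715.
R_c takes the fraction G_k/ΣG = 0.9524/1.715 = 0.5553, so I = 13.4 × 0.5553 = 7.442 mA.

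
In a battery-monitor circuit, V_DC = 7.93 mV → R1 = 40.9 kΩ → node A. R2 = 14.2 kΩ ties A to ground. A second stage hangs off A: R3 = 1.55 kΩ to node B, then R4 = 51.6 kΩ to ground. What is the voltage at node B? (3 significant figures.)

V_B ≈ 1.66 mV

Node A sees R2 in parallel with the series input of stage 2, R3 + R4 = 53.15 kΩ.
Effective lower resistance at A: R2 ‖ 53.15 = 11.21 kΩ.
First divider: V_A = V_DC · 11.21/(40.9 + 11.21) = 1.705 mV.
Then the unloaded second divider: V_B = V_A × R4/(R3+R4) = 1.705 × 0.9708 = 1.656 mV.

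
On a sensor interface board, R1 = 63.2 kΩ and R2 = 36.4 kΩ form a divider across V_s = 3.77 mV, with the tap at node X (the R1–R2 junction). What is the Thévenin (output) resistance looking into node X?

R_th ≈ 23.1 kΩ

Looking into X with the source shorted: R_th = R1·R2/(R1+R2) = 63.20 × 36.4/99.60 = 23.10 kΩ.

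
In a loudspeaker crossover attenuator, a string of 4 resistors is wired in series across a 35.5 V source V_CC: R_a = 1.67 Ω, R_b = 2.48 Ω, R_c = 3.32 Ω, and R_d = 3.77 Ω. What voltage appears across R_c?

V ≈ 10.5 V

ΣR = 1.67 + 2.48 + 3.32 + 3.77 = 11.24 Ω.
By the voltage-divider rule, V = 35.5 × 3.320/11.24 = 10.49 V.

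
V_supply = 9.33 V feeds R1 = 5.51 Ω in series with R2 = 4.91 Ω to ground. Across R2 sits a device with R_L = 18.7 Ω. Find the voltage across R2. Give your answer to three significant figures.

V_out ≈ 3.86 V

The load sits in parallel with R2, giving an effective lower resistance R2' = R2·R_L/(R2+R_L) = 3.889 Ω.
Then V_out = V_supply · R2'/(R1 + R2') = 9.33 × 3.889/9.399 = 3.860 V.
(Unloaded it would be 4.40 V; the load pulls it down.)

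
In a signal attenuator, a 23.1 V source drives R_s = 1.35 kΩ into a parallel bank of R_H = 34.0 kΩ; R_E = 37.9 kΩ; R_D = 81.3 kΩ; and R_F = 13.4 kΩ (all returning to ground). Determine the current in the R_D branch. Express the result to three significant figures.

I ≈ 0.238 mA

Parallel bank: R_p = 1/(1/34.0 + 1/37.9 + 1/81.3 + 1/13.4) = 7.007 kΩ.
Node voltage V_A = V_DC · R_p/(R_s + R_p) = 23.1 × 0.8384 = 19.37 V.
I(R_D) = V_A / R_D = 19.37/81.3 = 0.2382 mA.
(Check via current divider: I_total = 2.764 mA; share G_k/ΣG = 0.08618 → same result.)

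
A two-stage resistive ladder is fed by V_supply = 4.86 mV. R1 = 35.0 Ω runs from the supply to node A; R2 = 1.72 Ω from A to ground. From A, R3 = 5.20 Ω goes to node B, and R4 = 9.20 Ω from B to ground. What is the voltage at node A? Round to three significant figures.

The second stage (R3 + R4 = 14.40 Ω) loads node A in parallel with R2.
R2 ‖ (R3+R4) = 1.536 Ω.
V_A = 4.86 × 1.536/(35.0 + 1.536) = 0.2044 mV.

V_A ≈ 0.204 mV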